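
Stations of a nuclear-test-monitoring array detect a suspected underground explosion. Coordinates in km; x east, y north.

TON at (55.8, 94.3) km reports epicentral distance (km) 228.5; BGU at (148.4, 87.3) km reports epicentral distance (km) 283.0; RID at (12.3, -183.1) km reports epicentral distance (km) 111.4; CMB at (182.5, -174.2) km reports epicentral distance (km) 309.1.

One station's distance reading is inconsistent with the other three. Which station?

Solve using three stations at a time. Using TON, BGU, RID (subtract circle equations pairwise → linear system) gives (x, y) ≈ (-62.9, -100.9).
Distances from that point to each station vs reported:
  TON: calculated 228.5 vs reported 228.5 → residual 0.0 km
  BGU: calculated 283.0 vs reported 283.0 → residual 0.0 km
  RID: calculated 111.4 vs reported 111.4 → residual 0.0 km
  CMB: calculated 256.1 vs reported 309.1 → residual 53.0 km
TON, BGU, RID are mutually consistent (residuals ≈ 0); CMB is off by 53.0 km.

CMB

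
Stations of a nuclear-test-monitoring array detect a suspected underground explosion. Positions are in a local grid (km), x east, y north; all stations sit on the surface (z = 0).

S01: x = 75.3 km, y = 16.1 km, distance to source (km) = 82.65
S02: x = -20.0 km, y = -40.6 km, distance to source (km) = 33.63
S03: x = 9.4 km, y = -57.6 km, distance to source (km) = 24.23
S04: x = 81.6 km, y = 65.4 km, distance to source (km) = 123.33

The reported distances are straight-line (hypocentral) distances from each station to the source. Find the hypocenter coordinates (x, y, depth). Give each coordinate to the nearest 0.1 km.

(11.7, -35.7, 10.1)

Each station gives a sphere (x−x_i)² + (y−y_i)² + z² = d_i² (stations at z=0).
Subtracting the S01 sphere from S02 and S03: z² cancels, leaving linear equations in x and y:
-190.6 x − 113.4 y = 1819.11
-131.8 x − 147.4 y = 3720.75
Solving: x ≈ 11.697, y ≈ -35.702 km (keep extra digits for the depth step; rounded: 11.7, -35.7).
Then from the S01 sphere: z² = 82.65² − (x − 75.3)² − (y − 16.1)² with x = 11.697, y = -35.702, so z ≈ 10.111 ≈ 10.1 km.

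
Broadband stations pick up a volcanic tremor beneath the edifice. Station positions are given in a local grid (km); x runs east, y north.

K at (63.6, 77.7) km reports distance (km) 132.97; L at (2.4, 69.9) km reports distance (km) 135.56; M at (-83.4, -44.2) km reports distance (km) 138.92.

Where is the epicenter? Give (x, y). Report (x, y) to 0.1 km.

x ≈ 55.1 km, y ≈ -55.0 km

Circle about each station: (x − 63.6)² + (y − 77.7)² = 132.97²; (x − 2.4)² + (y − 69.9)² = 135.56²; (x + 83.4)² + (y + 44.2)² = 138.92².
Subtracting the K equation from the L and M equations removes the quadratic terms:
-122.4 x − 15.6 y = -5885.97
-294.0 x − 243.8 y = -2790.80
Solving the 2×2 system: x ≈ 55.1, y ≈ -55.0 km.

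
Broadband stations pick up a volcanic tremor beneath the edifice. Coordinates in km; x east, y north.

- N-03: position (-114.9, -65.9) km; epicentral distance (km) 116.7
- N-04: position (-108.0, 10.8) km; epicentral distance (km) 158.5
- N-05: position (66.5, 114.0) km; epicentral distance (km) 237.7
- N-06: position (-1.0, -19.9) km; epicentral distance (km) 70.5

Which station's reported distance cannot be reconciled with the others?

N-06

Solve using three stations at a time. Using N-03, N-04, N-05 (subtract circle equations pairwise → linear system) gives (x, y) ≈ (-7.6, -111.9).
Distances from that point to each station vs reported:
  N-03: calculated 116.7 vs reported 116.7 → residual 0.0 km
  N-04: calculated 158.5 vs reported 158.5 → residual 0.0 km
  N-05: calculated 237.7 vs reported 237.7 → residual 0.0 km
  N-06: calculated 92.2 vs reported 70.5 → residual 21.7 km
N-03, N-04, N-05 are mutually consistent (residuals ≈ 0); N-06 is off by 21.7 km.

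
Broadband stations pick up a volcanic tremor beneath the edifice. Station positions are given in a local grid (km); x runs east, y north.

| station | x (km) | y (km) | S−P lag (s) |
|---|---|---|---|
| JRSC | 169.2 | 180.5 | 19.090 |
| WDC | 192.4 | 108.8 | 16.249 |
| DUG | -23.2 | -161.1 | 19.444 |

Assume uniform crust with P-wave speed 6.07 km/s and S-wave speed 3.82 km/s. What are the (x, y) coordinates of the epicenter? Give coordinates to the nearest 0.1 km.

Distance from S−P lag: d = Δt · v_P v_S / (v_P − v_S) = Δt · (6.07·3.82)/(6.07−3.82) ≈ 10.3055·Δt.
So d_JRSC = 196.73, d_WDC = 167.45, d_DUG = 200.38 km.
Circle about each station: (x − 169.2)² + (y − 180.5)² = 196.73²; (x − 192.4)² + (y − 108.8)² = 167.45²; (x + 23.2)² + (y + 161.1)² = 200.38².
Subtracting the JRSC equation from the WDC and DUG equations removes the quadratic terms:
46.4 x − 143.4 y = -1690.50
-384.8 x − 683.2 y = -36166.89
Solving the 2×2 system: x ≈ 46.4, y ≈ 26.8 km.

x ≈ 46.4 km, y ≈ 26.8 km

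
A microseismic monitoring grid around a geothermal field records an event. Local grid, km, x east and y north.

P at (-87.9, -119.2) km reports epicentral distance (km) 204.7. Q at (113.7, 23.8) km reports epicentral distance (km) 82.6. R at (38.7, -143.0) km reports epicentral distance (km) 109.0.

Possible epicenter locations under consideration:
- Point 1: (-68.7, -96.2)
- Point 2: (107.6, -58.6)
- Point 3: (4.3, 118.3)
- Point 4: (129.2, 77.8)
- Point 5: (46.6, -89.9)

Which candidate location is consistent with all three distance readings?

Point 2

For each candidate, compare |candidate − station| to the reported distance:
Point 1: residuals P 174.7, Q 135.7, R 8.2 → max 174.7 km
Point 2: residuals P 0.0, Q 0.0, R 0.0 → max 0.0 km
Point 3: residuals P 50.1, Q 62.0, R 154.6 → max 154.6 km
Point 4: residuals P 88.5, Q 26.4, R 129.6 → max 129.6 km
Point 5: residuals P 67.0, Q 49.4, R 55.3 → max 67.0 km
Only Point 2 has all residuals ≈ 0.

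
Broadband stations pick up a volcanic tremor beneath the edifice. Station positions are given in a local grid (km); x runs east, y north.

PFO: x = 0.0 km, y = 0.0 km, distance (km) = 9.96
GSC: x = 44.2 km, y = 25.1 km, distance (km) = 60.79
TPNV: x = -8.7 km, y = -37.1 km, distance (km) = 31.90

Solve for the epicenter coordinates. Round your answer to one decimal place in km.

Circle about each station: x² + y² = 9.96²; (x − 44.2)² + (y − 25.1)² = 60.79²; (x + 8.7)² + (y + 37.1)² = 31.90².
Subtracting pairs of circle equations eliminates x²+y² and gives linear equations (the radical axes):
88.4 x + 50.2 y = -1012.57
-17.4 x − 74.2 y = 533.69
Solving the 2×2 system: x ≈ -8.5, y ≈ -5.2 km.

(-8.5, -5.2)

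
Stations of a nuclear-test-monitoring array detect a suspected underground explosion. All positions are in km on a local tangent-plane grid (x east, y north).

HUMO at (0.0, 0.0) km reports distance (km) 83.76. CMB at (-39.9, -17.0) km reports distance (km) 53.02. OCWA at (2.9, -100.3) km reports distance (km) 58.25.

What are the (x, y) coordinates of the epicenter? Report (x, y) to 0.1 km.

Circle about each station: x² + y² = 83.76²; (x + 39.9)² + (y + 17.0)² = 53.02²; (x − 2.9)² + (y + 100.3)² = 58.25².
Subtracting pairs of circle equations eliminates x²+y² and gives linear equations (the radical axes):
-79.8 x − 34.0 y = 6085.63
5.8 x − 200.6 y = 13691.18
Solving the 2×2 system: x ≈ -46.6, y ≈ -69.6 km.
Check against HUMO (with the unrounded x, y): √(x²+y²) = 83.76 ≈ 83.76 km. ✓

x ≈ -46.6 km, y ≈ -69.6 km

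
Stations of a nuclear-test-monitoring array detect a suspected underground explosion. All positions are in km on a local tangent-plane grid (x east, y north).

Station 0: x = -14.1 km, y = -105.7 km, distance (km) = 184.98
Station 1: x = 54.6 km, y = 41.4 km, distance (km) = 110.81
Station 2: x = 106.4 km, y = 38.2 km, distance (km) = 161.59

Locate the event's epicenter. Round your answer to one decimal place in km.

(-50.8, 75.6)

Circle about each station: (x + 14.1)² + (y + 105.7)² = 184.98²; (x − 54.6)² + (y − 41.4)² = 110.81²; (x − 106.4)² + (y − 38.2)² = 161.59².
Subtracting the Station 0 equation from the Station 1 and Station 2 equations removes the quadratic terms:
137.4 x + 294.2 y = 15262.56
241.0 x + 287.8 y = 9515.17
Solving the 2×2 system: x ≈ -50.8, y ≈ 75.6 km.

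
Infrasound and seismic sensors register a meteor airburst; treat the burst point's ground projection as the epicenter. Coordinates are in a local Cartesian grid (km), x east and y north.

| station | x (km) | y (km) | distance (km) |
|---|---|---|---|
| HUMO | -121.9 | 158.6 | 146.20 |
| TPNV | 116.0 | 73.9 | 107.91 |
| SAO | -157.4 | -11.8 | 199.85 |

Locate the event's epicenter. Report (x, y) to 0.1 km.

Circle about each station: (x + 121.9)² + (y − 158.6)² = 146.20²; (x − 116.0)² + (y − 73.9)² = 107.91²; (x + 157.4)² + (y + 11.8)² = 199.85².
Subtracting the HUMO equation from the TPNV and SAO equations removes the quadratic terms:
475.8 x − 169.4 y = -11366.49
-71.0 x − 340.8 y = -33665.15
Solving the 2×2 system: x ≈ 10.5, y ≈ 96.6 km.

10.5 km east, 96.6 km north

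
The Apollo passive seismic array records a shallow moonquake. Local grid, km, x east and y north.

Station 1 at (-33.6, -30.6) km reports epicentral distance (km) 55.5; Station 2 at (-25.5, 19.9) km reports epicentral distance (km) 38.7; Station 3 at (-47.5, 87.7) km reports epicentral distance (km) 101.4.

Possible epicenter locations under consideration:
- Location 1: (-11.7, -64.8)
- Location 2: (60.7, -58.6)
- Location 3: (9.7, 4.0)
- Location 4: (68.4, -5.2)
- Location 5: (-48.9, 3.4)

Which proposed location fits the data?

Location 3

For each candidate, compare |candidate − station| to the reported distance:
Location 1: residuals Station 1 14.9, Station 2 47.1, Station 3 55.2 → max 55.2 km
Location 2: residuals Station 1 42.9, Station 2 77.9, Station 3 80.6 → max 80.6 km
Location 3: residuals Station 1 0.1, Station 2 0.1, Station 3 0.0 → max 0.1 km
Location 4: residuals Station 1 49.6, Station 2 58.5, Station 3 47.1 → max 58.5 km
Location 5: residuals Station 1 18.2, Station 2 10.1, Station 3 17.1 → max 18.2 km
Only Location 3 has all residuals ≈ 0.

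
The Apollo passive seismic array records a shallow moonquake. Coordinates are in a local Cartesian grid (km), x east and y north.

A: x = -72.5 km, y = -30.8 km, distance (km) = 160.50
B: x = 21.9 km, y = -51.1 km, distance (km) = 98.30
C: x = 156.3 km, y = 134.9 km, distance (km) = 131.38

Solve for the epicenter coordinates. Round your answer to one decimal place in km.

x ≈ 75.5 km, y ≈ 31.3 km

Circle about each station: (x + 72.5)² + (y + 30.8)² = 160.50²; (x − 21.9)² + (y + 51.1)² = 98.30²; (x − 156.3)² + (y − 134.9)² = 131.38².
Subtracting the A equation from the B and C equations removes the quadratic terms:
188.8 x − 40.6 y = 12983.29
457.6 x + 331.4 y = 44922.36
Solving the 2×2 system: x ≈ 75.5, y ≈ 31.3 km.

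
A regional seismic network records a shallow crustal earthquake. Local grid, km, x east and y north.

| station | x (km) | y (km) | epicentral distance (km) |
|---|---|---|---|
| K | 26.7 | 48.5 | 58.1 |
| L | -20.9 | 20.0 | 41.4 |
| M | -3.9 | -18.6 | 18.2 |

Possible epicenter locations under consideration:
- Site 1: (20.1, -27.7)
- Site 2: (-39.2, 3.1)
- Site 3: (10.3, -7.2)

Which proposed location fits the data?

Site 3

For each candidate, compare |candidate − station| to the reported distance:
Site 1: residuals K 18.4, L 21.5, M 7.5 → max 21.5 km
Site 2: residuals K 21.9, L 16.5, M 23.2 → max 23.2 km
Site 3: residuals K 0.0, L 0.0, M 0.0 → max 0.0 km
Only Site 3 has all residuals ≈ 0.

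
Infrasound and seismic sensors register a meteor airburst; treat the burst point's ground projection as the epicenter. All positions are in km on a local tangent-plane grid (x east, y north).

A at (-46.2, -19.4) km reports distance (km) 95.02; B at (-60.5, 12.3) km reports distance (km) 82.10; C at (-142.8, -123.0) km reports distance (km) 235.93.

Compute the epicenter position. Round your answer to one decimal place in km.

6.6 km east, 59.6 km north

Circle about each station: (x + 46.2)² + (y + 19.4)² = 95.02²; (x + 60.5)² + (y − 12.3)² = 82.10²; (x + 142.8)² + (y + 123.0)² = 235.93².
Subtracting the A equation from the B and C equations removes the quadratic terms:
-28.6 x + 63.4 y = 3589.13
-193.2 x − 207.2 y = -13624.12
Solving the 2×2 system: x ≈ 6.6, y ≈ 59.6 km.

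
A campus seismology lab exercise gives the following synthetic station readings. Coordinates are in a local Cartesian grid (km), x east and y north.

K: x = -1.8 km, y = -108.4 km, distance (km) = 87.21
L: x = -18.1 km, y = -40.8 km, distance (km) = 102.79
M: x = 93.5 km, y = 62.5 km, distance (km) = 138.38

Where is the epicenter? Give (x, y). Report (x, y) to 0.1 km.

78.8 km east, -75.1 km north

Circle about each station: (x + 1.8)² + (y + 108.4)² = 87.21²; (x + 18.1)² + (y + 40.8)² = 102.79²; (x − 93.5)² + (y − 62.5)² = 138.38².
Subtracting the K equation from the L and M equations removes the quadratic terms:
-32.6 x + 135.2 y = -12721.75
190.6 x + 341.8 y = -10648.74
Solving the 2×2 system: x ≈ 78.8, y ≈ -75.1 km.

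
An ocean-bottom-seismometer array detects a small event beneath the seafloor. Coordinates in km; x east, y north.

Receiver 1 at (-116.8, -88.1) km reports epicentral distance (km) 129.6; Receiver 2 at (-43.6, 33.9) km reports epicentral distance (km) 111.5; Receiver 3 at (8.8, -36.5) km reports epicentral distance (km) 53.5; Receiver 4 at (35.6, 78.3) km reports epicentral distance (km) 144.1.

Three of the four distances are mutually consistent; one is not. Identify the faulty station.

Receiver 3

Solve using three stations at a time. Using Receiver 1, Receiver 2, Receiver 4 (subtract circle equations pairwise → linear system) gives (x, y) ≈ (10.5, -63.7).
Distances from that point to each station vs reported:
  Receiver 1: calculated 129.7 vs reported 129.6 → residual 0.1 km
  Receiver 2: calculated 111.6 vs reported 111.5 → residual 0.1 km
  Receiver 3: calculated 27.2 vs reported 53.5 → residual 26.3 km
  Receiver 4: calculated 144.1 vs reported 144.1 → residual 0.0 km
Receiver 1, Receiver 2, Receiver 4 are mutually consistent (residuals ≈ 0); Receiver 3 is off by 26.3 km.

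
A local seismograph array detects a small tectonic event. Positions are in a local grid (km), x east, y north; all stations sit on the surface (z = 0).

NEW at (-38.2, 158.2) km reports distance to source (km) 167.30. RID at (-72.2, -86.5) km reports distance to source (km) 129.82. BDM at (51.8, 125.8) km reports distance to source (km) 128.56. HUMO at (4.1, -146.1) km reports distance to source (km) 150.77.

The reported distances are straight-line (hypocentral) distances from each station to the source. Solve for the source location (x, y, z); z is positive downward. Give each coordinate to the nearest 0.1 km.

(20.3, 2.6, 18.9)

Each station gives a sphere (x−x_i)² + (y−y_i)² + z² = d_i² (stations at z=0).
Subtracting the NEW sphere from RID and BDM: z² cancels, leaving linear equations in x and y:
-68.0 x − 489.4 y = -2655.33
180.0 x − 64.8 y = 3484.02
Solving: x ≈ 20.294, y ≈ 2.606 km (keep extra digits for the depth step; rounded: 20.3, 2.6).
Then from the NEW sphere: z² = 167.30² − (x + 38.2)² − (y − 158.2)² with x = 20.294, y = 2.606, so z ≈ 18.927 ≈ 18.9 km.
Check against HUMO (with the unrounded solution): distance 150.78 ≈ 150.77 km. ✓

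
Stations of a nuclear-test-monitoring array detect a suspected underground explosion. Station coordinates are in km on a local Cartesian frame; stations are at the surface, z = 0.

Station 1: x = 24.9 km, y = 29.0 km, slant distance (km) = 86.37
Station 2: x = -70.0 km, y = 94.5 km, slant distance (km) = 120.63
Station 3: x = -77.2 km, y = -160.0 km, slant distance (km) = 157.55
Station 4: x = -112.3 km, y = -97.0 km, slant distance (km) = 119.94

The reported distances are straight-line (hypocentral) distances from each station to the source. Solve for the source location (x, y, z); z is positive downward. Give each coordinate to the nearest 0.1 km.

(-37.2, -13.6, 42.3)

Each station gives a sphere (x−x_i)² + (y−y_i)² + z² = d_i² (stations at z=0).
Subtracting the Station 1 sphere from Station 2 and Station 3: z² cancels, leaving linear equations in x and y:
-189.8 x + 131.0 y = 5277.42
-204.2 x − 378.0 y = 12736.60
Solving: x ≈ -37.194, y ≈ -13.602 km (keep extra digits for the depth step; rounded: -37.2, -13.6).
Then from the Station 1 sphere: z² = 86.37² − (x − 24.9)² − (y − 29.0)² with x = -37.194, y = -13.602, so z ≈ 42.299 ≈ 42.3 km.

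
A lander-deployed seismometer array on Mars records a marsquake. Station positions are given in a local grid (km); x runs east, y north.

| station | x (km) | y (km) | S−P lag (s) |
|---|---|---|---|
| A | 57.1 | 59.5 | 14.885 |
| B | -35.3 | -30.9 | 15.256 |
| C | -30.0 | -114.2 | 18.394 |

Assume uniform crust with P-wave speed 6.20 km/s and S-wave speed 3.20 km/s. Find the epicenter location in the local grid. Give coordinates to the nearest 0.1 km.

(65.3, -38.6)

Distance from S−P lag: d = Δt · v_P v_S / (v_P − v_S) = Δt · (6.20·3.20)/(6.20−3.20) ≈ 6.6133·Δt.
So d_A = 98.44, d_B = 100.89, d_C = 121.65 km.
Circle about each station: (x − 57.1)² + (y − 59.5)² = 98.44²; (x + 35.3)² + (y + 30.9)² = 100.89²; (x + 30.0)² + (y + 114.2)² = 121.65².
Subtracting the A equation from the B and C equations removes the quadratic terms:
-184.8 x − 180.8 y = -5088.12
-174.2 x − 347.4 y = 2032.69
Solving the 2×2 system: x ≈ 65.3, y ≈ -38.6 km.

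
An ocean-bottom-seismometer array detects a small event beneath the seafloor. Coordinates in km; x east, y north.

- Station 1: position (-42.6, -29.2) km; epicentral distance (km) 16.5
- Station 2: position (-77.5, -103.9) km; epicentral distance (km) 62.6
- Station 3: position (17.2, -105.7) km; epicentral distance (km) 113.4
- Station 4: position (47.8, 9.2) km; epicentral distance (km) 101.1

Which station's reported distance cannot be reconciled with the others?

Station 2

Solve using three stations at a time. Using Station 1, Station 3, Station 4 (subtract circle equations pairwise → linear system) gives (x, y) ≈ (-50.4, -14.7).
Distances from that point to each station vs reported:
  Station 1: calculated 16.5 vs reported 16.5 → residual 0.0 km
  Station 2: calculated 93.2 vs reported 62.6 → residual 30.6 km
  Station 3: calculated 113.4 vs reported 113.4 → residual 0.0 km
  Station 4: calculated 101.1 vs reported 101.1 → residual 0.0 km
Station 1, Station 3, Station 4 are mutually consistent (residuals ≈ 0); Station 2 is off by 30.6 km.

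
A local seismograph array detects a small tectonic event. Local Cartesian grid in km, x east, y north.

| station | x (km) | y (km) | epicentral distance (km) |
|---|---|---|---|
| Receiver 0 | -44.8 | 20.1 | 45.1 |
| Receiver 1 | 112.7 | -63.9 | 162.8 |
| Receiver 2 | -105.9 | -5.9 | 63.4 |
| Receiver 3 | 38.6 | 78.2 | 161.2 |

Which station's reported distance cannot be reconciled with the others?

Solve using three stations at a time. Using Receiver 0, Receiver 1, Receiver 2 (subtract circle equations pairwise → linear system) gives (x, y) ≈ (-45.4, -25.1).
Distances from that point to each station vs reported:
  Receiver 0: calculated 45.2 vs reported 45.1 → residual 0.1 km
  Receiver 1: calculated 162.8 vs reported 162.8 → residual 0.0 km
  Receiver 2: calculated 63.4 vs reported 63.4 → residual 0.0 km
  Receiver 3: calculated 133.1 vs reported 161.2 → residual 28.1 km
Receiver 0, Receiver 1, Receiver 2 are mutually consistent (residuals ≈ 0); Receiver 3 is off by 28.1 km.

Receiver 3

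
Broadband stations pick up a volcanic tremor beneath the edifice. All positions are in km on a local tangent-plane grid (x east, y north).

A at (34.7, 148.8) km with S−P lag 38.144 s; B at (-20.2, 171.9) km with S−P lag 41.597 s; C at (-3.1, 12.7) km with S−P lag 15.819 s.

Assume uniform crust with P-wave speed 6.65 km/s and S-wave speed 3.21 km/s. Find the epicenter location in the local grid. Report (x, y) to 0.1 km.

Distance from S−P lag: d = Δt · v_P v_S / (v_P − v_S) = Δt · (6.65·3.21)/(6.65−3.21) ≈ 6.2054·Δt.
So d_A = 236.70, d_B = 258.13, d_C = 98.16 km.
Circle about each station: (x − 34.7)² + (y − 148.8)² = 236.70²; (x + 20.2)² + (y − 171.9)² = 258.13²; (x + 3.1)² + (y − 12.7)² = 98.16².
Subtracting the A equation from the B and C equations removes the quadratic terms:
-109.8 x + 46.2 y = -3992.09
-75.6 x − 272.2 y = 23216.87
Solving the 2×2 system: x ≈ 0.4, y ≈ -85.4 km.

(0.4, -85.4)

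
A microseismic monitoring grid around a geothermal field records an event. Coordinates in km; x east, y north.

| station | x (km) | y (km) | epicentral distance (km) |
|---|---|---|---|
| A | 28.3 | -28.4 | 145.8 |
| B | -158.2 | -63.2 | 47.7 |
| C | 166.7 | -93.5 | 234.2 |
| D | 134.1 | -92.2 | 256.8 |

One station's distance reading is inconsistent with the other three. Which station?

C

Solve using three stations at a time. Using A, B, D (subtract circle equations pairwise → linear system) gives (x, y) ≈ (-117.1, -39.0).
Distances from that point to each station vs reported:
  A: calculated 145.8 vs reported 145.8 → residual 0.0 km
  B: calculated 47.7 vs reported 47.7 → residual 0.0 km
  C: calculated 289.0 vs reported 234.2 → residual 54.8 km
  D: calculated 256.8 vs reported 256.8 → residual 0.0 km
A, B, D are mutually consistent (residuals ≈ 0); C is off by 54.8 km.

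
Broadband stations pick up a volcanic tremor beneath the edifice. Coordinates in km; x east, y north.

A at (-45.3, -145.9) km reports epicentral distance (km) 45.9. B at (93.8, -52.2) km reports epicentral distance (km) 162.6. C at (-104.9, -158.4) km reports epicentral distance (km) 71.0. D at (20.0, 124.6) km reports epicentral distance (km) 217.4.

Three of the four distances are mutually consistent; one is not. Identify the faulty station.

D

Solve using three stations at a time. Using A, B, C (subtract circle equations pairwise → linear system) gives (x, y) ≈ (-60.9, -102.5).
Distances from that point to each station vs reported:
  A: calculated 46.1 vs reported 45.9 → residual 0.2 km
  B: calculated 162.7 vs reported 162.6 → residual 0.1 km
  C: calculated 71.2 vs reported 71.0 → residual 0.2 km
  D: calculated 241.1 vs reported 217.4 → residual 23.7 km
A, B, C are mutually consistent (residuals ≈ 0); D is off by 23.7 km.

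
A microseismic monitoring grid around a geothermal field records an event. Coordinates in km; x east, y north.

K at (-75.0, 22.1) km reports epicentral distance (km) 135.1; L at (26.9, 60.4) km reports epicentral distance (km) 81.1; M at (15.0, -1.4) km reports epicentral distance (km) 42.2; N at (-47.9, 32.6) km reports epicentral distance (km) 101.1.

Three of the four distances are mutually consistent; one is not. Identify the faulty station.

Solve using three stations at a time. Using K, L, M (subtract circle equations pairwise → linear system) gives (x, y) ≈ (54.7, -15.8).
Distances from that point to each station vs reported:
  K: calculated 135.1 vs reported 135.1 → residual 0.0 km
  L: calculated 81.1 vs reported 81.1 → residual 0.0 km
  M: calculated 42.2 vs reported 42.2 → residual 0.0 km
  N: calculated 113.4 vs reported 101.1 → residual 12.3 km
K, L, M are mutually consistent (residuals ≈ 0); N is off by 12.3 km.

N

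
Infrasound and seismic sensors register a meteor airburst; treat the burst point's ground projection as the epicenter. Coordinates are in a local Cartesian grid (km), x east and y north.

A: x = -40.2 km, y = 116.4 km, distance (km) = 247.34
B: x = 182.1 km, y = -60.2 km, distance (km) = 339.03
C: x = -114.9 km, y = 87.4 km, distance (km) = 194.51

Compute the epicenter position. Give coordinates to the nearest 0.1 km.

-154.2 km east, -103.1 km north

Circle about each station: (x + 40.2)² + (y − 116.4)² = 247.34²; (x − 182.1)² + (y + 60.2)² = 339.03²; (x + 114.9)² + (y − 87.4)² = 194.51².
Subtracting the A equation from the B and C equations removes the quadratic terms:
444.6 x − 353.2 y = -32144.82
-149.4 x − 58.0 y = 29018.71
Solving the 2×2 system: x ≈ -154.2, y ≈ -103.1 km.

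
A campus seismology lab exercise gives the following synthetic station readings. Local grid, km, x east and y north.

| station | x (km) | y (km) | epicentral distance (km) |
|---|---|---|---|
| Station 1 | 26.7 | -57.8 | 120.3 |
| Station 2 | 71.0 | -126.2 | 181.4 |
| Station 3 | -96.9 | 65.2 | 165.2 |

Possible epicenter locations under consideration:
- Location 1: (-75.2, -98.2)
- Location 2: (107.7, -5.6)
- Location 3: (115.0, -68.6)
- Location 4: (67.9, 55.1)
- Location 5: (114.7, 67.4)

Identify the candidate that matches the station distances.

Location 4

For each candidate, compare |candidate − station| to the reported distance:
Location 1: residuals Station 1 10.7, Station 2 32.5, Station 3 0.4 → max 32.5 km
Location 2: residuals Station 1 23.9, Station 2 55.3, Station 3 51.3 → max 55.3 km
Location 3: residuals Station 1 31.3, Station 2 108.9, Station 3 85.4 → max 108.9 km
Location 4: residuals Station 1 0.1, Station 2 0.1, Station 3 0.1 → max 0.1 km
Location 5: residuals Station 1 32.7, Station 2 17.1, Station 3 46.4 → max 46.4 km
Only Location 4 has all residuals ≈ 0.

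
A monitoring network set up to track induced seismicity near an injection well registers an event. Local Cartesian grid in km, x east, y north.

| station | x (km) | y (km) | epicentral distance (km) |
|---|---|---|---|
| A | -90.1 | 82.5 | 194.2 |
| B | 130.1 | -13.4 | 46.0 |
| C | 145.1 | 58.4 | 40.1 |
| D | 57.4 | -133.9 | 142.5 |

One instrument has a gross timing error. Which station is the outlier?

C

Solve using three stations at a time. Using A, B, D (subtract circle equations pairwise → linear system) gives (x, y) ≈ (88.1, 5.3).
Distances from that point to each station vs reported:
  A: calculated 194.2 vs reported 194.2 → residual 0.0 km
  B: calculated 46.0 vs reported 46.0 → residual 0.0 km
  C: calculated 78.0 vs reported 40.1 → residual 37.9 km
  D: calculated 142.5 vs reported 142.5 → residual 0.0 km
A, B, D are mutually consistent (residuals ≈ 0); C is off by 37.9 km.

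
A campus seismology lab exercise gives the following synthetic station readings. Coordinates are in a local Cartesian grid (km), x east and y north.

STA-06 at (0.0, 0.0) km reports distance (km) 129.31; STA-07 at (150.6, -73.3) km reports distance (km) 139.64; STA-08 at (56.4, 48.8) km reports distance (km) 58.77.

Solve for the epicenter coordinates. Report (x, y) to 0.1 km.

x ≈ 113.8 km, y ≈ 61.4 km

Circle about each station: x² + y² = 129.31²; (x − 150.6)² + (y + 73.3)² = 139.64²; (x − 56.4)² + (y − 48.8)² = 58.77².
Subtracting pairs of circle equations eliminates x²+y² and gives linear equations (the radical axes):
301.2 x − 146.6 y = 25275.00
112.8 x + 97.6 y = 18829.56
Solving the 2×2 system: x ≈ 113.8, y ≈ 61.4 km.
Check against STA-06 (with the unrounded x, y): √(x²+y²) = 129.31 ≈ 129.31 km. ✓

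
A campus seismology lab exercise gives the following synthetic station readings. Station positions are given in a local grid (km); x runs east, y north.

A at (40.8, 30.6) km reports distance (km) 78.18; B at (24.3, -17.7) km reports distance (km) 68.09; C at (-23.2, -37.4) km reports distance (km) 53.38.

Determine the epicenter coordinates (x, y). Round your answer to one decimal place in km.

Circle about each station: (x − 40.8)² + (y − 30.6)² = 78.18²; (x − 24.3)² + (y + 17.7)² = 68.09²; (x + 23.2)² + (y + 37.4)² = 53.38².
Subtracting the A equation from the B and C equations removes the quadratic terms:
-33.0 x − 96.6 y = -221.36
-128.0 x − 136.0 y = 2598.69
Solving the 2×2 system: x ≈ -35.7, y ≈ 14.5 km.

x ≈ -35.7 km, y ≈ 14.5 km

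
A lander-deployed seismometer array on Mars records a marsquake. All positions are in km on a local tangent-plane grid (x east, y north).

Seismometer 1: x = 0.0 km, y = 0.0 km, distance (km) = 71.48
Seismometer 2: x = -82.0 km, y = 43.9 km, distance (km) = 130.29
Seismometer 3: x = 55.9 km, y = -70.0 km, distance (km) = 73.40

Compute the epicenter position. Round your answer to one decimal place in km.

-17.5 km east, -69.3 km north

Circle about each station: x² + y² = 71.48²; (x + 82.0)² + (y − 43.9)² = 130.29²; (x − 55.9)² + (y + 70.0)² = 73.40².
Subtracting the Seismometer 1 equation from the Seismometer 2 and Seismometer 3 equations removes the quadratic terms:
-164.0 x + 87.8 y = -3214.88
111.8 x − 140.0 y = 7746.64
Solving the 2×2 system: x ≈ -17.5, y ≈ -69.3 km.
Check against Seismometer 1 (with the unrounded x, y): √(x²+y²) = 71.49 ≈ 71.48 km. ✓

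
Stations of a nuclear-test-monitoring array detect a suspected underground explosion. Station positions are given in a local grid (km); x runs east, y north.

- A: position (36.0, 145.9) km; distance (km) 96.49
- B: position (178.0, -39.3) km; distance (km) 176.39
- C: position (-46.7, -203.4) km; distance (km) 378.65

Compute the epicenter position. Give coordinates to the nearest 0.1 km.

Circle about each station: (x − 36.0)² + (y − 145.9)² = 96.49²; (x − 178.0)² + (y + 39.3)² = 176.39²; (x + 46.7)² + (y + 203.4)² = 378.65².
Subtracting pairs of circle equations eliminates x²+y² and gives linear equations (the radical axes):
284.0 x − 370.4 y = -11157.43
-165.4 x − 698.6 y = -113095.86
Solving the 2×2 system: x ≈ 131.3, y ≈ 130.8 km.
Check against A (with the unrounded x, y): √((x − 36.0)²+(y − 145.9)²) = 96.50 ≈ 96.49 km. ✓

(131.3, 130.8)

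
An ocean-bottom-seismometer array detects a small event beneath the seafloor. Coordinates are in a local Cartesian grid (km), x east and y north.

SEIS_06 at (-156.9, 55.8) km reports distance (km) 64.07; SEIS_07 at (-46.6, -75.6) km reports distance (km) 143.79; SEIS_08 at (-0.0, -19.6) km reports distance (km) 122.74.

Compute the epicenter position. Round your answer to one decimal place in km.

Circle about each station: (x + 156.9)² + (y − 55.8)² = 64.07²; (x + 46.6)² + (y + 75.6)² = 143.79²; x² + (y + 19.6)² = 122.74².
Subtracting the SEIS_06 equation from the SEIS_07 and SEIS_08 equations removes the quadratic terms:
220.6 x − 262.8 y = -36414.93
313.8 x − 150.8 y = -38307.23
Solving the 2×2 system: x ≈ -93.0, y ≈ 60.5 km.
Check against SEIS_06 (with the unrounded x, y): √((x + 156.9)²+(y − 55.8)²) = 64.07 ≈ 64.07 km. ✓

x ≈ -93.0 km, y ≈ 60.5 km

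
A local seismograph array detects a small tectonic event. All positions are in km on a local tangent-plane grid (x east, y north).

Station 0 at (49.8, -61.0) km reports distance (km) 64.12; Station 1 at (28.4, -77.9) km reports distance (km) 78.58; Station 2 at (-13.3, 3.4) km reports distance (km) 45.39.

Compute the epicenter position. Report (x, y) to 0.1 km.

Circle about each station: (x − 49.8)² + (y + 61.0)² = 64.12²; (x − 28.4)² + (y + 77.9)² = 78.58²; (x + 13.3)² + (y − 3.4)² = 45.39².
Subtracting pairs of circle equations eliminates x²+y² and gives linear equations (the radical axes):
-42.8 x − 33.8 y = -1389.51
-126.2 x + 128.8 y = -3961.47
Solving the 2×2 system: x ≈ 32.0, y ≈ 0.6 km.
Check against Station 0 (with the unrounded x, y): √((x − 49.8)²+(y + 61.0)²) = 64.12 ≈ 64.12 km. ✓

32.0 km east, 0.6 km north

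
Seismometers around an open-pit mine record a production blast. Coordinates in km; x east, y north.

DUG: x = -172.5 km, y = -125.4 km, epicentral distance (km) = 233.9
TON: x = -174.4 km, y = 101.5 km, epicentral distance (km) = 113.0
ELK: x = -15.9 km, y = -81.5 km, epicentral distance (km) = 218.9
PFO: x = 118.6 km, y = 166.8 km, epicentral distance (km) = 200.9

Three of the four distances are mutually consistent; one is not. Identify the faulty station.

ELK

Solve using three stations at a time. Using DUG, TON, PFO (subtract circle equations pairwise → linear system) gives (x, y) ≈ (-63.2, 81.4).
Distances from that point to each station vs reported:
  DUG: calculated 233.9 vs reported 233.9 → residual 0.0 km
  TON: calculated 113.0 vs reported 113.0 → residual 0.0 km
  ELK: calculated 169.6 vs reported 218.9 → residual 49.3 km
  PFO: calculated 200.9 vs reported 200.9 → residual 0.0 km
DUG, TON, PFO are mutually consistent (residuals ≈ 0); ELK is off by 49.3 km.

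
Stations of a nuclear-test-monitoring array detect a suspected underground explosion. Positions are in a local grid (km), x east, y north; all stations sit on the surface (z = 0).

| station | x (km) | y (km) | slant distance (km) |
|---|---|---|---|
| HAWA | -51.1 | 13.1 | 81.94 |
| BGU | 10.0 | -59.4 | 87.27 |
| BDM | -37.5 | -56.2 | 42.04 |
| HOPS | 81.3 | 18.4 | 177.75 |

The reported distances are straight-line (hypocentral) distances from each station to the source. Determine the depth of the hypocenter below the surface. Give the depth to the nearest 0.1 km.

Each station gives a sphere (x−x_i)² + (y−y_i)² + z² = d_i² (stations at z=0).
Subtracting the HAWA sphere from BGU and BDM: z² cancels, leaving linear equations in x and y:
122.2 x − 145.0 y = -56.35
27.2 x − 138.6 y = 6728.67
Solving: x ≈ -75.693, y ≈ -63.402 km (keep extra digits for the depth step; rounded: -75.7, -63.4).
Then from the HAWA sphere: z² = 81.94² − (x + 51.1)² − (y − 13.1)² with x = -75.693, y = -63.402, so z ≈ 16.025 ≈ 16.0 km.
Check against HOPS (with the unrounded solution): distance 177.75 ≈ 177.75 km. ✓

depth ≈ 16.0 km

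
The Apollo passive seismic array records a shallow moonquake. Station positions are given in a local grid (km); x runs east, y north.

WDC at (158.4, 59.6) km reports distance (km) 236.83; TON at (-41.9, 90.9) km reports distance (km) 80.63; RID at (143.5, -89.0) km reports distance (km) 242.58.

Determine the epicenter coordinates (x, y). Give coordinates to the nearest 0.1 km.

Circle about each station: (x − 158.4)² + (y − 59.6)² = 236.83²; (x + 41.9)² + (y − 90.9)² = 80.63²; (x − 143.5)² + (y + 89.0)² = 242.58².
Subtracting pairs of circle equations eliminates x²+y² and gives linear equations (the radical axes):
-400.6 x + 62.6 y = 30962.95
-29.8 x − 297.2 y = -2886.08
Solving the 2×2 system: x ≈ -74.6, y ≈ 17.2 km.
Check against WDC (with the unrounded x, y): √((x − 158.4)²+(y − 59.6)²) = 236.83 ≈ 236.83 km. ✓

x ≈ -74.6 km, y ≈ 17.2 km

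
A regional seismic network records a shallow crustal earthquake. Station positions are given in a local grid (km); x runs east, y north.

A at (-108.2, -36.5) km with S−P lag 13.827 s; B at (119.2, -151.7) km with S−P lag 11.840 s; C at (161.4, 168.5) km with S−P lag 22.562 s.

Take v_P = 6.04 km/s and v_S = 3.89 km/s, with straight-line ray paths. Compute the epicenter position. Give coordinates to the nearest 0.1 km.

Distance from S−P lag: d = Δt · v_P v_S / (v_P − v_S) = Δt · (6.04·3.89)/(6.04−3.89) ≈ 10.9282·Δt.
So d_A = 151.10, d_B = 129.39, d_C = 246.56 km.
Circle about each station: (x + 108.2)² + (y + 36.5)² = 151.10²; (x − 119.2)² + (y + 151.7)² = 129.39²; (x − 161.4)² + (y − 168.5)² = 246.56².
Subtracting pairs of circle equations eliminates x²+y² and gives linear equations (the radical axes):
454.8 x − 230.4 y = 30271.48
539.2 x + 410.0 y = 3442.10
Solving the 2×2 system: x ≈ 42.5, y ≈ -47.5 km.

42.5 km east, -47.5 km north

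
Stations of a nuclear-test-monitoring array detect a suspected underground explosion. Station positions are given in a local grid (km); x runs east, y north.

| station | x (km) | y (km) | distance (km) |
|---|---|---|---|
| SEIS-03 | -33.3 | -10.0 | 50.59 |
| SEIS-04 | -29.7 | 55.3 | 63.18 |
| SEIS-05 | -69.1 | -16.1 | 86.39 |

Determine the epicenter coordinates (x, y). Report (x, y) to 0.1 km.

13.5 km east, 9.2 km north

Circle about each station: (x + 33.3)² + (y + 10.0)² = 50.59²; (x + 29.7)² + (y − 55.3)² = 63.18²; (x + 69.1)² + (y + 16.1)² = 86.39².
Subtracting pairs of circle equations eliminates x²+y² and gives linear equations (the radical axes):
7.2 x + 130.6 y = 1298.93
-71.6 x − 12.2 y = -1078.75
Solving the 2×2 system: x ≈ 13.5, y ≈ 9.2 km.
Check against SEIS-03 (with the unrounded x, y): √((x + 33.3)²+(y + 10.0)²) = 50.58 ≈ 50.59 km. ✓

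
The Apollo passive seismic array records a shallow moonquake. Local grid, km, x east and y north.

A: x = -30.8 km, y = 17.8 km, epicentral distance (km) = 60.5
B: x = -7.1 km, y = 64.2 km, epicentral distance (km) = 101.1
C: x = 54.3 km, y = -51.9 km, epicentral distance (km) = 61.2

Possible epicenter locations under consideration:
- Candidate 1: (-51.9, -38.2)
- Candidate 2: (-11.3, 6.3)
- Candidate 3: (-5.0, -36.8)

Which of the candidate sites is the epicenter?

For each candidate, compare |candidate − station| to the reported distance:
Candidate 1: residuals A 0.7, B 10.7, C 45.9 → max 45.9 km
Candidate 2: residuals A 37.9, B 43.0, C 26.5 → max 43.0 km
Candidate 3: residuals A 0.1, B 0.1, C 0.0 → max 0.1 km
Only Candidate 3 has all residuals ≈ 0.

Candidate 3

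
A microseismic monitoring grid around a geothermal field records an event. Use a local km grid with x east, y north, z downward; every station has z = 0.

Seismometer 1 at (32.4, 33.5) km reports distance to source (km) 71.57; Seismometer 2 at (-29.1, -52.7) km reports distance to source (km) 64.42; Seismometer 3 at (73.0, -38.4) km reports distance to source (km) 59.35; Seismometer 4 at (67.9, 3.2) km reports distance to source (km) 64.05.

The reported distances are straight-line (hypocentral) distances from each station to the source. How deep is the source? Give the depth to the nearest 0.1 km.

Each station gives a sphere (x−x_i)² + (y−y_i)² + z² = d_i² (stations at z=0).
Subtracting the Seismometer 1 sphere from Seismometer 2 and Seismometer 3: z² cancels, leaving linear equations in x and y:
-123.0 x − 172.4 y = 2424.42
81.2 x − 143.8 y = 6231.39
Solving: x ≈ 22.901, y ≈ -30.402 km (keep extra digits for the depth step; rounded: 22.9, -30.4).
Then from the Seismometer 1 sphere: z² = 71.57² − (x − 32.4)² − (y − 33.5)² with x = 22.901, y = -30.402, so z ≈ 30.799 ≈ 30.8 km.
Check against Seismometer 4 (with the unrounded solution): distance 64.05 ≈ 64.05 km. ✓

depth ≈ 30.8 km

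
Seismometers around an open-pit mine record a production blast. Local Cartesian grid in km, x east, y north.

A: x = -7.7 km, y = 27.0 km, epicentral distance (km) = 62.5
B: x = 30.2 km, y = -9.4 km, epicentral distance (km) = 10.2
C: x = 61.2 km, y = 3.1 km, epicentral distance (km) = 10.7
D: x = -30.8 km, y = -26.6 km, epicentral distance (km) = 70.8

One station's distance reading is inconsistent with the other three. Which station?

C

Solve using three stations at a time. Using A, B, D (subtract circle equations pairwise → linear system) gives (x, y) ≈ (39.0, -14.6).
Distances from that point to each station vs reported:
  A: calculated 62.5 vs reported 62.5 → residual 0.0 km
  B: calculated 10.2 vs reported 10.2 → residual 0.0 km
  C: calculated 28.4 vs reported 10.7 → residual 17.7 km
  D: calculated 70.8 vs reported 70.8 → residual 0.0 km
A, B, D are mutually consistent (residuals ≈ 0); C is off by 17.7 km.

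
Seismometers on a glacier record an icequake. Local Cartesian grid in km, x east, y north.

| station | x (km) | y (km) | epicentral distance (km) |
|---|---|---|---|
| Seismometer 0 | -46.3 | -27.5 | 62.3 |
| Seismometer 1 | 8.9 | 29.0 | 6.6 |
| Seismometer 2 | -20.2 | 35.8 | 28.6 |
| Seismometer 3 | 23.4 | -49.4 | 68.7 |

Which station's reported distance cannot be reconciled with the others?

Solve using three stations at a time. Using Seismometer 0, Seismometer 2, Seismometer 3 (subtract circle equations pairwise → linear system) gives (x, y) ≈ (-0.7, 14.9).
Distances from that point to each station vs reported:
  Seismometer 0: calculated 62.3 vs reported 62.3 → residual 0.0 km
  Seismometer 1: calculated 17.0 vs reported 6.6 → residual 10.4 km
  Seismometer 2: calculated 28.6 vs reported 28.6 → residual 0.0 km
  Seismometer 3: calculated 68.7 vs reported 68.7 → residual 0.0 km
Seismometer 0, Seismometer 2, Seismometer 3 are mutually consistent (residuals ≈ 0); Seismometer 1 is off by 10.4 km.

Seismometer 1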